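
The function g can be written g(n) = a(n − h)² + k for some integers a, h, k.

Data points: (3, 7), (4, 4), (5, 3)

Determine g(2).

12

First differences -3, -1; second difference 2 = 2a, so a = 1.
Expanding, the n-coefficient is −2ah = -2h; matching it to the data gives h = 5, and then k = 3.
So g(n) = 1(n − 5)² + 3.
g(2) = 1·(-3)² + 3 = 12.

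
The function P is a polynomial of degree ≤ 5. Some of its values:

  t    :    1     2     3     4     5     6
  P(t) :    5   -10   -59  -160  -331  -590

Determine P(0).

4

Write P(t) = at^5 + bt^4 + ct³ + dt² + et + p; the 6 given values yield a linear system in the 6 coefficients.
Solving, the top 2 coefficients vanish, and P(t) = -3t³ + t² + 3t + 4.
Then P(0) = 4.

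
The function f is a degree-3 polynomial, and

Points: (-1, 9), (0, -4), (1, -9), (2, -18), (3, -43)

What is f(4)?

First differences: -13, -5, -9, -25. Second differences: 8, -4, -16. Third differences: -12, -12.
Level-3 differences are constant, so f has degree 3.
Fitting a degree-3 polynomial gives f(n) = -2n³ + 4n² - 7n - 4.
Then f(4) = -96.

-96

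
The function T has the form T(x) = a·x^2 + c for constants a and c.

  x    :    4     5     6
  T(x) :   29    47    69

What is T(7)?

95

From T(4) = 29 and T(5) = 47: 16a + c = 29 and 25a + c = 47.
Subtracting: 9a = 18, so a = 2; then c = 29 − 2·16 = -3.
So T(x) = 2x² − 3, and T(7) = 95.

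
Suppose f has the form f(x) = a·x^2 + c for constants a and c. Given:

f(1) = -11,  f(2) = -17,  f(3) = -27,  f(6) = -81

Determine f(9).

-171

From f(1) = -11 and f(2) = -17: 1a + c = -11 and 4a + c = -17.
Subtracting: 3a = -6, so a = -2; then c = -11 − (-2)·1 = -9.
So f(x) = -2x² − 9, and f(9) = -171.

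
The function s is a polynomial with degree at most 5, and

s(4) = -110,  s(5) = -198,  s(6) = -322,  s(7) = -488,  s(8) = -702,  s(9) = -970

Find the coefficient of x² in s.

-3

First differences: -88, -124, -166, -214, -268. Second differences: -36, -42, -48, -54. Third differences: -6, -6, -6.
Level-3 differences are constant, so s has degree 3.
Fitting a degree-3 polynomial gives s(x) = -x³ - 3x² + 2.
The coefficient of x² is -3.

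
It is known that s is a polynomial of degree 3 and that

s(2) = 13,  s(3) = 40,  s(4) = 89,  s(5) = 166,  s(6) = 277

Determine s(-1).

4

First differences: 27, 49, 77, 111. Second differences: 22, 28, 34. Third differences: 6, 6.
Level-3 differences are constant, so s has degree 3.
Fitting a degree-3 polynomial gives s(t) = t³ + 2t² - 2t + 1.
Then s(-1) = 4.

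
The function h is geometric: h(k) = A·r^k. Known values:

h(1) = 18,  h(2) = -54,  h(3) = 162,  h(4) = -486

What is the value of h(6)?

-4374

Consecutive ratio: -54/18 = -3, and 162/(-54) = -3, so r = -3.
Then A·(-3)^1 = 18 gives A = -6, and h(k) = -6·(-3)^k.
h(6) = -6·(-3)^6 = -4374.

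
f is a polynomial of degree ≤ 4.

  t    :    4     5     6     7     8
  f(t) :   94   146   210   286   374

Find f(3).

54

Write f(t) = at^4 + bt³ + ct² + dt + e; the 5 given values yield a linear system in the 5 coefficients.
Solving, the top 2 coefficients vanish, and f(t) = 6t² - 2t + 6.
Then f(3) = 54.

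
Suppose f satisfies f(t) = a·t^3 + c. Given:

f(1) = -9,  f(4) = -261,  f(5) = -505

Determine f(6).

-869

From f(1) = -9 and f(4) = -261: 1a + c = -9 and 64a + c = -261.
Subtracting: 63a = -252, so a = -4; then c = -9 − (-4)·1 = -5.
So f(t) = -4t³ − 5, and f(6) = -869.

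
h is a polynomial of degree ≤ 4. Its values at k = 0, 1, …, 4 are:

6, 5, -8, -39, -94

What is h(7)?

First differences: -1, -13, -31, -55. Second differences: -12, -18, -24. Third differences: -6, -6.
Level-3 differences are constant, so h has degree 3.
Fitting a degree-3 polynomial gives h(k) = -k³ - 3k² + 3k + 6.
Then h(7) = -463.

-463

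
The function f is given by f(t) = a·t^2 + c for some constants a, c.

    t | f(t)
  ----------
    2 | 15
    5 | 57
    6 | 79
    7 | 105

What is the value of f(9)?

From f(2) = 15 and f(5) = 57: 4a + c = 15 and 25a + c = 57.
Subtracting: 21a = 42, so a = 2; then c = 15 − 2·4 = 7.
So f(t) = 2t² + 7, and f(9) = 169.

169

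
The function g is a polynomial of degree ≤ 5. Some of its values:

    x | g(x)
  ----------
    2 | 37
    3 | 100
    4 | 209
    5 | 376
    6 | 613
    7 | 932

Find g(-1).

First differences: 63, 109, 167, 237, 319. Second differences: 46, 58, 70, 82. Third differences: 12, 12, 12.
Level-3 differences are constant, so g has degree 3.
Fitting a degree-3 polynomial gives g(x) = 2x³ + 5x² + 1.
Then g(-1) = 4.

4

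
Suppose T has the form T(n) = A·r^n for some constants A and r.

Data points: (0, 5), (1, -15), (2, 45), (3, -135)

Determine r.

Consecutive ratio: -15/5 = -3, and 45/(-15) = -3, so r = -3.
Then A·(-3)^0 = 5 gives A = 5, and T(n) = 5·(-3)^n.

-3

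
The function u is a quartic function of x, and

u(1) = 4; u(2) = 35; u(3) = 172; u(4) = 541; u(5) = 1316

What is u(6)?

2719

Write u(x) = ax^4 + bx³ + cx² + dx + e; the 5 given values yield a linear system in the 5 coefficients.
Solving, u(x) = 2x^4 + x³ - 3x² + 3x + 1.
Then u(6) = 2719.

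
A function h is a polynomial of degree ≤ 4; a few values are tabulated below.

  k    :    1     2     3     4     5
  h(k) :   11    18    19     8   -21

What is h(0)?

4

First differences: 7, 1, -11, -29. Second differences: -6, -12, -18. Third differences: -6, -6.
Level-3 differences are constant, so h has degree 3.
Fitting a degree-3 polynomial gives h(k) = -k³ + 3k² + 5k + 4.
The constant term is h(0) = 4.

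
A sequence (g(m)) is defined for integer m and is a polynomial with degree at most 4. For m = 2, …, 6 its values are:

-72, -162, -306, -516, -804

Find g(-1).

-6

First differences: -90, -144, -210, -288. Second differences: -54, -66, -78. Third differences: -12, -12.
Level-3 differences are constant, so g has degree 3.
Fitting a degree-3 polynomial gives g(m) = -2m³ - 9m² - 7m - 6.
Then g(-1) = -6.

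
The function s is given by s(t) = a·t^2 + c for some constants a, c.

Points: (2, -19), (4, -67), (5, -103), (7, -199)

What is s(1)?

-7

From s(2) = -19 and s(4) = -67: 4a + c = -19 and 16a + c = -67.
Subtracting: 12a = -48, so a = -4; then c = -19 − (-4)·4 = -3.
So s(t) = -4t² − 3, and s(1) = -7.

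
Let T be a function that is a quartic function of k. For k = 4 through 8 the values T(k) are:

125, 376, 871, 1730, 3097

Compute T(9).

Write T(k) = ak^4 + bk³ + ck² + dk + e; the 5 given values yield a linear system in the 5 coefficients.
Solving, T(k) = k^4 - 2k³ + k² - 5k + 1.
Then T(9) = 5140.

5140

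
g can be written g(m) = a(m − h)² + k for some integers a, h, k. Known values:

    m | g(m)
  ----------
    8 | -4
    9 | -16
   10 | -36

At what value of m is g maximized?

7

First differences -12, -20; second difference -8 = 2a, so a = -4.
Expanding, the m-coefficient is −2ah = 8h; matching it to the data gives h = 7, and then k = 0.
So g(m) = -4(m − 7)² + 0.
Hence h = 7.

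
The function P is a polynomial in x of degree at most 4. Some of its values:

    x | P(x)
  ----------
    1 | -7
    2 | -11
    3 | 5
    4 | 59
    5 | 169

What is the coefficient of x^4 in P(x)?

First differences: -4, 16, 54, 110. Second differences: 20, 38, 56. Third differences: 18, 18.
Level-3 differences are constant, so P has degree 3.
Fitting a degree-3 polynomial gives P(x) = 3x³ - 8x² - x - 1.
The coefficient of x^4 is 0.

0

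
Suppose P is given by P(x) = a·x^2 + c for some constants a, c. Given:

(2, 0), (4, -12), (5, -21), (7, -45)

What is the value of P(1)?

3

From P(2) = 0 and P(4) = -12: 4a + c = 0 and 16a + c = -12.
Subtracting: 12a = -12, so a = -1; then c = 0 − (-1)·4 = 4.
So P(x) = -1x² + 4, and P(1) = 3.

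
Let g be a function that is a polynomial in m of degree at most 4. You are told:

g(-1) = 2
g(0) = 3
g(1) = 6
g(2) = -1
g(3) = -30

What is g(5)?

-202

First differences: 1, 3, -7, -29. Second differences: 2, -10, -22. Third differences: -12, -12.
Level-3 differences are constant, so g has degree 3.
Fitting a degree-3 polynomial gives g(m) = -2m³ + m² + 4m + 3.
Then g(5) = -202.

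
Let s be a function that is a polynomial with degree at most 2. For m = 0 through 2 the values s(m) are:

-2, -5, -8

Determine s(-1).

1

First differences: -3, -3.
Level-1 differences are constant, so s has degree 1.
Fitting a degree-1 polynomial gives s(m) = -3m - 2.
Then s(-1) = 1.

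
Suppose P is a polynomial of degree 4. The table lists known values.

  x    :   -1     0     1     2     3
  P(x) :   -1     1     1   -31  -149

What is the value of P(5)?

Write P(x) = ax^4 + bx³ + cx² + dx + e; the 5 given values yield a linear system in the 5 coefficients.
Solving, P(x) = -x^4 - 3x³ + 4x + 1.
Then P(5) = -979.

-979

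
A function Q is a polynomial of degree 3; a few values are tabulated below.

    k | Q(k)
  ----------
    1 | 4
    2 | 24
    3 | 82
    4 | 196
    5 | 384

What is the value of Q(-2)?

First differences: 20, 58, 114, 188. Second differences: 38, 56, 74. Third differences: 18, 18.
Level-3 differences are constant, so Q has degree 3.
Fitting a degree-3 polynomial gives Q(k) = 3k³ + k² - 4k + 4.
Then Q(-2) = -8.

-8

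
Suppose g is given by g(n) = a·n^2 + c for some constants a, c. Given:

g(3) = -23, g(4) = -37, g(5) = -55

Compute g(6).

-77

From g(3) = -23 and g(4) = -37: 9a + c = -23 and 16a + c = -37.
Subtracting: 7a = -14, so a = -2; then c = -23 − (-2)·9 = -5.
So g(n) = -2n² − 5, and g(6) = -77.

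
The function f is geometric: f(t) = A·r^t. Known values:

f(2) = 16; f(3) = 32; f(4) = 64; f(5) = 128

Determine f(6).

256

Consecutive ratio: 32/16 = 2, and 64/32 = 2, so r = 2.
Then A·2^2 = 16 gives A = 4, and f(t) = 4·2^t.
f(6) = 4·2^6 = 256.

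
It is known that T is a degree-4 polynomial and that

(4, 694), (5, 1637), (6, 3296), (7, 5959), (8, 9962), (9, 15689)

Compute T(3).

First differences: 943, 1659, 2663, 4003, 5727. Second differences: 716, 1004, 1340, 1724. Third differences: 288, 336, 384. Fourth differences: 48, 48.
Level-4 differences are constant, so T has degree 4.
Fitting a degree-4 polynomial gives T(m) = 2m^4 + 4m³ - 4m² - 3m + 2.
Then T(3) = 227.

227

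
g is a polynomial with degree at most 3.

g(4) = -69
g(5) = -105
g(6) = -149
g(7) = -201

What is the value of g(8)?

-261

First differences: -36, -44, -52. Second differences: -8, -8.
Level-2 differences are constant, so g has degree 2.
Fitting a degree-2 polynomial gives g(m) = -4m² - 5.
Then g(8) = -261.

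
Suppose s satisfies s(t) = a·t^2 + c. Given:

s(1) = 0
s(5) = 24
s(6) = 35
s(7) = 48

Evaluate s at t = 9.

80

From s(1) = 0 and s(5) = 24: 1a + c = 0 and 25a + c = 24.
Subtracting: 24a = 24, so a = 1; then c = 0 − 1·1 = -1.
So s(t) = 1t² − 1, and s(9) = 80.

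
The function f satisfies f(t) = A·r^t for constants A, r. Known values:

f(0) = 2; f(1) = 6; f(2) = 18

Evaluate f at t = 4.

162

Consecutive ratio: 6/2 = 3, and 18/6 = 3, so r = 3.
Then A·3^0 = 2 gives A = 2, and f(t) = 2·3^t.
f(4) = 2·3^4 = 162.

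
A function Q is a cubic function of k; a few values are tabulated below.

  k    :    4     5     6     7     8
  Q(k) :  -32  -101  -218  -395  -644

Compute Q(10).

Write Q(k) = ak³ + bk² + ck + d; the 5 given values yield a linear system in the 4 coefficients.
Solving, Q(k) = -2k³ + 6k² - k + 4.
Then Q(10) = -1406.

-1406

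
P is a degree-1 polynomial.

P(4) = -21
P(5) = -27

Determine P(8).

Write P(k) = ak + b; the 2 given values yield a linear system in the 2 coefficients.
Solving, P(k) = -6k + 3.
Then P(8) = -45.

-45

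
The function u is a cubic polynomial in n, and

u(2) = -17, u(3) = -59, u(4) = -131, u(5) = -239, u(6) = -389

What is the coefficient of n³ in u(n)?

First differences: -42, -72, -108, -150. Second differences: -30, -36, -42. Third differences: -6, -6.
Level-3 differences are constant, so u has degree 3.
Fitting a degree-3 polynomial gives u(n) = -n³ - 6n² + 7n + 1.
The coefficient of n³ is -1.

-1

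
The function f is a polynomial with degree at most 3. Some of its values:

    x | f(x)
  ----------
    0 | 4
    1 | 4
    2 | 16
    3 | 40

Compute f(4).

First differences: 0, 12, 24. Second differences: 12, 12.
Level-2 differences are constant, so f has degree 2.
Extending the table by one column gives the next first difference 36, so f(4) = 40 + 36 = 76.

76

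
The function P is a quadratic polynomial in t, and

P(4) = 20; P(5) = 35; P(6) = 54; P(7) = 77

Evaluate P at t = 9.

135

First differences: 15, 19, 23. Second differences: 4, 4.
Level-2 differences are constant, so P has degree 2.
Fitting a degree-2 polynomial gives P(t) = 2t² - 3t.
Then P(9) = 135.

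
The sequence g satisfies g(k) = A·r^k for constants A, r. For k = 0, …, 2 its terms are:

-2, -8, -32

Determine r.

Consecutive ratio: -8/(-2) = 4, and -32/(-8) = 4, so r = 4.
Then A·4^0 = -2 gives A = -2, and g(k) = -2·4^k.

4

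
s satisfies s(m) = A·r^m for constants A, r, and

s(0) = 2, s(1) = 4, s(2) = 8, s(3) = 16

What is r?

2

Consecutive ratio: 4/2 = 2, and 8/4 = 2, so r = 2.
Then A·2^0 = 2 gives A = 2, and s(m) = 2·2^m.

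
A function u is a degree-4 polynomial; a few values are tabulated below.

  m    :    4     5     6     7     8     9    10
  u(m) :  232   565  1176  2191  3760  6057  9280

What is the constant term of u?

First differences: 333, 611, 1015, 1569, 2297, 3223. Second differences: 278, 404, 554, 728, 926. Third differences: 126, 150, 174, 198. Fourth differences: 24, 24, 24.
Level-4 differences are constant, so u has degree 4.
Fitting a degree-4 polynomial gives u(m) = m^4 - m³ + 3m² - 2m.
The constant term is u(0) = 0.

0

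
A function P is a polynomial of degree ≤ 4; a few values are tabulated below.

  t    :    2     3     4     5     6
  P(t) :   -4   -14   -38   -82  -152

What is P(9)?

First differences: -10, -24, -44, -70. Second differences: -14, -20, -26. Third differences: -6, -6.
Level-3 differences are constant, so P has degree 3.
Fitting a degree-3 polynomial gives P(t) = -t³ + 2t² - t - 2.
Then P(9) = -578.

-578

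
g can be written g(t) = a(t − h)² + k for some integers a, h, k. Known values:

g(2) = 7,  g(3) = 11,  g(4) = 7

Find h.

First differences 4, -4; second difference -8 = 2a, so a = -4.
Expanding, the t-coefficient is −2ah = 8h; matching it to the data gives h = 3, and then k = 11.
So g(t) = -4(t − 3)² + 11.
Hence h = 3.

3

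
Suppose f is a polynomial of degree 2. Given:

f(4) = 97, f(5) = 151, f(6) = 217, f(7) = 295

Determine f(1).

7

First differences: 54, 66, 78. Second differences: 12, 12.
Level-2 differences are constant, so f has degree 2.
Fitting a degree-2 polynomial gives f(n) = 6n² + 1.
Then f(1) = 7.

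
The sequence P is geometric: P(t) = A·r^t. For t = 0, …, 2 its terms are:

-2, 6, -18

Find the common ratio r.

-3

Consecutive ratio: 6/(-2) = -3, and -18/6 = -3, so r = -3.
Then A·(-3)^0 = -2 gives A = -2, and P(t) = -2·(-3)^t.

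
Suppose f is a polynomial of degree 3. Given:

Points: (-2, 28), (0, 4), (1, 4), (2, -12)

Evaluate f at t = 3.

-62

Write f(t) = at³ + bt² + ct + d; the 4 given values yield a linear system in the 4 coefficients.
Solving, f(t) = -3t³ + t² + 2t + 4.
Then f(3) = -62.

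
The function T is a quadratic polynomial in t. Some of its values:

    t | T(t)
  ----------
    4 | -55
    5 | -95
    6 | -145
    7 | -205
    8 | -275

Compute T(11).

First differences: -40, -50, -60, -70. Second differences: -10, -10, -10.
Level-2 differences are constant, so T has degree 2.
Fitting a degree-2 polynomial gives T(t) = -5t² + 5t + 5.
Then T(11) = -545.

-545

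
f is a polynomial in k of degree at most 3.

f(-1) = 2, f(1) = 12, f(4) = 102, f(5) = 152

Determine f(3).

62

Write f(k) = ak³ + bk² + ck + d; the 4 given values yield a linear system in the 4 coefficients.
Solving, the leading coefficient vanishes, and f(k) = 5k² + 5k + 2.
Then f(3) = 62.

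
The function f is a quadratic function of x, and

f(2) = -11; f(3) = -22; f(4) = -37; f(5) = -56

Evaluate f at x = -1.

-2

Write f(x) = ax² + bx + c; the 4 given values yield a linear system in the 3 coefficients.
Solving, f(x) = -2x² - x - 1.
Then f(-1) = -2.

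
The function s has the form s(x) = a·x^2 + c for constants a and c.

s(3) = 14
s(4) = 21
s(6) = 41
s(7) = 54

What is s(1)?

From s(3) = 14 and s(4) = 21: 9a + c = 14 and 16a + c = 21.
Subtracting: 7a = 7, so a = 1; then c = 14 − 1·9 = 5.
So s(x) = 1x² + 5, and s(1) = 6.

6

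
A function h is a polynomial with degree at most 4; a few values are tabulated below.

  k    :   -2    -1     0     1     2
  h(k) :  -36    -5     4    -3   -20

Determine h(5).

First differences: 31, 9, -7, -17. Second differences: -22, -16, -10. Third differences: 6, 6.
Level-3 differences are constant, so h has degree 3.
Fitting a degree-3 polynomial gives h(k) = k³ - 8k² + 4.
Then h(5) = -71.

-71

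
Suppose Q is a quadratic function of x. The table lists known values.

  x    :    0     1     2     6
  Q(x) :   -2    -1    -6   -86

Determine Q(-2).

-22

Write Q(x) = ax² + bx + c; the 4 given values yield a linear system in the 3 coefficients.
Solving, Q(x) = -3x² + 4x - 2.
Then Q(-2) = -22.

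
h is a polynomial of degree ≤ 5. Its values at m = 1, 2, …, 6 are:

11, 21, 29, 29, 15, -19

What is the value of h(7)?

-79

First differences: 10, 8, 0, -14, -34. Second differences: -2, -8, -14, -20. Third differences: -6, -6, -6.
Level-3 differences are constant, so h has degree 3.
Fitting a degree-3 polynomial gives h(m) = -m³ + 5m² + 2m + 5.
Then h(7) = -79.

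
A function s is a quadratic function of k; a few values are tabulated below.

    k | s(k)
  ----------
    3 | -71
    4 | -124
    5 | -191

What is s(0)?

4

Write s(k) = ak² + bk + c; the 3 given values yield a linear system in the 3 coefficients.
Solving, s(k) = -7k² - 4k + 4.
Then s(0) = 4.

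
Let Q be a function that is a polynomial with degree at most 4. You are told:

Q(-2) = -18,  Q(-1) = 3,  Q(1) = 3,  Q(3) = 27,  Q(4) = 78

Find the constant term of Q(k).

6

Write Q(k) = ak^4 + bk³ + ck² + dk + e; the 5 given values yield a linear system in the 5 coefficients.
Solving, the leading coefficient vanishes, and Q(k) = 2k³ - 3k² - 2k + 6.
The constant term is Q(0) = 6.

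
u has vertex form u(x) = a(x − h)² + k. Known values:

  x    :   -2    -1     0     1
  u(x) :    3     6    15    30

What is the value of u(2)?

51

First differences 3, 9, 15; second difference 6 = 2a, so a = 3.
Expanding, the x-coefficient is −2ah = -6h; matching it to the data gives h = -2, and then k = 3.
So u(x) = 3(x + 2)² + 3.
u(2) = 3·4² + 3 = 51.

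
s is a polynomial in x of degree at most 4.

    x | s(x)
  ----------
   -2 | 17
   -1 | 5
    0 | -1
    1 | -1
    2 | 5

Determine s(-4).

First differences: -12, -6, 0, 6. Second differences: 6, 6, 6.
Level-2 differences are constant, so s has degree 2.
Fitting a degree-2 polynomial gives s(x) = 3x² - 3x - 1.
Then s(-4) = 59.

59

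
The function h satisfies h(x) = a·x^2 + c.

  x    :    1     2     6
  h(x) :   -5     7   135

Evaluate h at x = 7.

From h(1) = -5 and h(2) = 7: 1a + c = -5 and 4a + c = 7.
Subtracting: 3a = 12, so a = 4; then c = -5 − 4·1 = -9.
So h(x) = 4x² − 9, and h(7) = 187.

187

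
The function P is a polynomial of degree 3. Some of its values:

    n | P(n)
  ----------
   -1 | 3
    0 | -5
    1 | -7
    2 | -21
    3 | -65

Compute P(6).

-557

First differences: -8, -2, -14, -44. Second differences: 6, -12, -30. Third differences: -18, -18.
Level-3 differences are constant, so P has degree 3.
Fitting a degree-3 polynomial gives P(n) = -3n³ + 3n² - 2n - 5.
Then P(6) = -557.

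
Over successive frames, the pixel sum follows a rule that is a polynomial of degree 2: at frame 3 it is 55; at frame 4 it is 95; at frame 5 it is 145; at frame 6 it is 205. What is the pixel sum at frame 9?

Write the value at k as u(k).
First differences: 40, 50, 60. Second differences: 10, 10.
Level-2 differences are constant, so u has degree 2.
Fitting a degree-2 polynomial gives u(k) = 5k² + 5k - 5.
Then u(9) = 445.

445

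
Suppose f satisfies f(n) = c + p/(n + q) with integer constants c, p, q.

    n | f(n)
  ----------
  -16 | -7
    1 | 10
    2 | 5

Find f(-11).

(f(n) − c)(n + q) = p for each data point; the three points give a linear system in c and q, then p follows.
Solving: c = -5, q = 1, p = 30, so f(n) = -5 + 30/(n + 1).
Then f(-11) = -5 + 30/(-10) = -8.

-8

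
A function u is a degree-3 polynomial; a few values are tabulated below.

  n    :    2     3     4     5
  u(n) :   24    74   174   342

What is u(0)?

Write u(n) = an³ + bn² + cn + d; the 4 given values yield a linear system in the 4 coefficients.
Solving, u(n) = 3n³ - 2n² + 3n + 2.
The constant term is u(0) = 2.

2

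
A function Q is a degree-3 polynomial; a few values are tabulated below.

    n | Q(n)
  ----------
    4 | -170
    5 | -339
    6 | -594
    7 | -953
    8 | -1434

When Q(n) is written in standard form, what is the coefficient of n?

First differences: -169, -255, -359, -481. Second differences: -86, -104, -122. Third differences: -18, -18.
Level-3 differences are constant, so Q has degree 3.
Fitting a degree-3 polynomial gives Q(n) = -3n³ + 2n² - 4n + 6.
The coefficient of n is -4.

-4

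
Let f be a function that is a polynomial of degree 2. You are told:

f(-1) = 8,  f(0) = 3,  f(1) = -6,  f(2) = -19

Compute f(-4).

-1

First differences: -5, -9, -13. Second differences: -4, -4.
Level-2 differences are constant, so f has degree 2.
Fitting a degree-2 polynomial gives f(m) = -2m² - 7m + 3.
Then f(-4) = -1.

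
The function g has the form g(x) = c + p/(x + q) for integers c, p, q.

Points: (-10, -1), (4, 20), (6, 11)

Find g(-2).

(g(x) − c)(x + q) = p for each data point; the three points give a linear system in c and q, then p follows.
Solving: c = 2, q = -2, p = 36, so g(x) = 2 + 36/(x − 2).
Then g(-2) = 2 + 36/(-4) = -7.

-7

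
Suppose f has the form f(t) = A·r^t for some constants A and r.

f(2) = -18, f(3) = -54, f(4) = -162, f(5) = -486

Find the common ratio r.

Consecutive ratio: -54/(-18) = 3, and -162/(-54) = 3, so r = 3.
Then A·3^2 = -18 gives A = -2, and f(t) = -2·3^t.

3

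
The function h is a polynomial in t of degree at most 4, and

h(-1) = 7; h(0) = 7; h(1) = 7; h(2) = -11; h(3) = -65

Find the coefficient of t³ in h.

-3

Write h(t) = at^4 + bt³ + ct² + dt + e; the 5 given values yield a linear system in the 5 coefficients.
Solving, the leading coefficient vanishes, and h(t) = -3t³ + 3t + 7.
The coefficient of t³ is -3.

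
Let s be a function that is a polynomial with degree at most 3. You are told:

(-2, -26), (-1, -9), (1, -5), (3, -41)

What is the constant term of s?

Write s(k) = ak³ + bk² + ck + d; the 4 given values yield a linear system in the 4 coefficients.
Solving, the leading coefficient vanishes, and s(k) = -5k² + 2k - 2.
The constant term is s(0) = -2.

-2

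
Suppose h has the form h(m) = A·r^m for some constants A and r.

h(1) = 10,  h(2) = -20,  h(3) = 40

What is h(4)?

-80

Consecutive ratio: -20/10 = -2, and 40/(-20) = -2, so r = -2.
Then A·(-2)^1 = 10 gives A = -5, and h(m) = -5·(-2)^m.
h(4) = -5·(-2)^4 = -80.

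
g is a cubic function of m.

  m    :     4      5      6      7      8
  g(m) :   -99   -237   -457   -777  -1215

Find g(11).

-3417

First differences: -138, -220, -320, -438. Second differences: -82, -100, -118. Third differences: -18, -18.
Level-3 differences are constant, so g has degree 3.
Fitting a degree-3 polynomial gives g(m) = -3m³ + 4m² + 9m - 7.
Then g(11) = -3417.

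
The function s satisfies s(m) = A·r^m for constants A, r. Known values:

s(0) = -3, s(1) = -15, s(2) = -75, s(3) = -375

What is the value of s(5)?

Consecutive ratio: -15/(-3) = 5, and -75/(-15) = 5, so r = 5.
Then A·5^0 = -3 gives A = -3, and s(m) = -3·5^m.
s(5) = -3·5^5 = -9375.

-9375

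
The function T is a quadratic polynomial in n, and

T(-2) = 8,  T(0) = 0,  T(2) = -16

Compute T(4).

-40

Write T(n) = an² + bn + c; the 3 given values yield a linear system in the 3 coefficients.
Solving, T(n) = -n² - 6n.
Then T(4) = -40.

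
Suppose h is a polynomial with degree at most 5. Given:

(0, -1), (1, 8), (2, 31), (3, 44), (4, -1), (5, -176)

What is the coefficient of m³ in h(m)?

First differences: 9, 23, 13, -45, -175. Second differences: 14, -10, -58, -130. Third differences: -24, -48, -72. Fourth differences: -24, -24.
Level-4 differences are constant, so h has degree 4.
Fitting a degree-4 polynomial gives h(m) = -m^4 + 2m³ + 8m² - 1.
The coefficient of m³ is 2.

2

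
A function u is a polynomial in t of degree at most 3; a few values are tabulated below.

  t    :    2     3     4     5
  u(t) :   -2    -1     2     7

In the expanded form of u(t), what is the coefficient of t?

First differences: 1, 3, 5. Second differences: 2, 2.
Level-2 differences are constant, so u has degree 2.
Fitting a degree-2 polynomial gives u(t) = t² - 4t + 2.
The coefficient of t is -4.

-4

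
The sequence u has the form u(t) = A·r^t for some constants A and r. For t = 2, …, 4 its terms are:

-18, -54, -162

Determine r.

3

Consecutive ratio: -54/(-18) = 3, and -162/(-54) = 3, so r = 3.
Then A·3^2 = -18 gives A = -2, and u(t) = -2·3^t.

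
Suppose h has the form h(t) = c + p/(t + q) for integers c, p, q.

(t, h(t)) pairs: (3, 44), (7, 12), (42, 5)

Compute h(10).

9

(h(t) − c)(t + q) = p for each data point; the three points give a linear system in c and q, then p follows.
Solving: c = 4, q = -2, p = 40, so h(t) = 4 + 40/(t − 2).
Then h(10) = 4 + 40/8 = 9.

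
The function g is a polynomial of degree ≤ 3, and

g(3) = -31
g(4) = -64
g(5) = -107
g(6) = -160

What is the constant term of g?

Write g(x) = ax³ + bx² + cx + d; the 4 given values yield a linear system in the 4 coefficients.
Solving, the leading coefficient vanishes, and g(x) = -5x² + 2x + 8.
The constant term is g(0) = 8.

8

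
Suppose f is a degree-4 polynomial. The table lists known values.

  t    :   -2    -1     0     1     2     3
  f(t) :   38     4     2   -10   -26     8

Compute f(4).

First differences: -34, -2, -12, -16, 34. Second differences: 32, -10, -4, 50. Third differences: -42, 6, 54. Fourth differences: 48, 48.
Level-4 differences are constant, so f has degree 4.
Fitting a degree-4 polynomial gives f(t) = 2t^4 - 3t³ - 7t² - 4t + 2.
Then f(4) = 194.

194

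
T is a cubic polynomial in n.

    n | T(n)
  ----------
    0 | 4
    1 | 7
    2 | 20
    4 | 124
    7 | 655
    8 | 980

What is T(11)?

2567

Write T(n) = an³ + bn² + cn + d; the 6 given values yield a linear system in the 4 coefficients.
Solving, T(n) = 2n³ - n² + 2n + 4.
Then T(11) = 2567.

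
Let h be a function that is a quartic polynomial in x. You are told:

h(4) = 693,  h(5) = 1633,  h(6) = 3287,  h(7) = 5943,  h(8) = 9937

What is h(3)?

Write h(x) = ax^4 + bx³ + cx² + dx + e; the 5 given values yield a linear system in the 5 coefficients.
Solving, h(x) = 2x^4 + 4x³ - 5x² + 3x - 7.
Then h(3) = 227.

227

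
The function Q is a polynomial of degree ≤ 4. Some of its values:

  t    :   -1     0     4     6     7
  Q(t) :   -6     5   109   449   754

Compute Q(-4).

-291

Write Q(t) = at^4 + bt³ + ct² + dt + e; the 5 given values yield a linear system in the 5 coefficients.
Solving, the leading coefficient vanishes, and Q(t) = 3t³ - 6t² + 2t + 5.
Then Q(-4) = -291.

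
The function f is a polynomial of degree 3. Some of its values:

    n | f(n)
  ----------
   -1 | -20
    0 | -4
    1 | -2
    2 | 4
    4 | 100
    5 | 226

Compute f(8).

Write f(n) = an³ + bn² + cn + d; the 6 given values yield a linear system in the 4 coefficients.
Solving, f(n) = 3n³ - 7n² + 6n - 4.
Then f(8) = 1132.

1132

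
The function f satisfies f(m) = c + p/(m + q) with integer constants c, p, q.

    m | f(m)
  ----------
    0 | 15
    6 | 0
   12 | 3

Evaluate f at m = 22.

(f(m) − c)(m + q) = p for each data point; the three points give a linear system in c and q, then p follows.
Solving: c = 5, q = -2, p = -20, so f(m) = 5 − 20/(m − 2).
Then f(22) = 5 − 20/20 = 4.

4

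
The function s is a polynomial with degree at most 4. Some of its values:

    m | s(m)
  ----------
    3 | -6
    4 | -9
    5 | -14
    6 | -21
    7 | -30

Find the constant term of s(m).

First differences: -3, -5, -7, -9. Second differences: -2, -2, -2.
Level-2 differences are constant, so s has degree 2.
Fitting a degree-2 polynomial gives s(m) = -m² + 4m - 9.
The constant term is s(0) = -9.

-9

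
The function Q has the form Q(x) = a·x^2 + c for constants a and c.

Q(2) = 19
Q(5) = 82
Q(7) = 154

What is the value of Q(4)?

From Q(2) = 19 and Q(5) = 82: 4a + c = 19 and 25a + c = 82.
Subtracting: 21a = 63, so a = 3; then c = 19 − 3·4 = 7.
So Q(x) = 3x² + 7, and Q(4) = 55.

55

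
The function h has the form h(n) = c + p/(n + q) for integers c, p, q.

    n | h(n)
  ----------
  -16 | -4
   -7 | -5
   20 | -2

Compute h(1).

-21

(h(n) − c)(n + q) = p for each data point; the three points give a linear system in c and q, then p follows.
Solving: c = -3, q = -2, p = 18, so h(n) = -3 + 18/(n − 2).
Then h(1) = -3 + 18/(-1) = -21.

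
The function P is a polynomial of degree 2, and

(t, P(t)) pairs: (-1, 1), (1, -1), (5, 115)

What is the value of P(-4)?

Write P(t) = at² + bt + c; the 3 given values yield a linear system in the 3 coefficients.
Solving, P(t) = 5t² - t - 5.
Then P(-4) = 79.

79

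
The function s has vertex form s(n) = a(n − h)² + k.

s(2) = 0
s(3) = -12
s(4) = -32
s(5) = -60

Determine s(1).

4

First differences -12, -20, -28; second difference -8 = 2a, so a = -4.
Expanding, the n-coefficient is −2ah = 8h; matching it to the data gives h = 1, and then k = 4.
So s(n) = -4(n − 1)² + 4.
s(1) = -4·0² + 4 = 4.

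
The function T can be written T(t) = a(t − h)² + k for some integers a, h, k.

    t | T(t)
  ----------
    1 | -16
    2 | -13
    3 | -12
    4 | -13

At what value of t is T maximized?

First differences 3, 1, -1; second difference -2 = 2a, so a = -1.
Expanding, the t-coefficient is −2ah = 2h; matching it to the data gives h = 3, and then k = -12.
So T(t) = -1(t − 3)² − 12.
Hence h = 3.

3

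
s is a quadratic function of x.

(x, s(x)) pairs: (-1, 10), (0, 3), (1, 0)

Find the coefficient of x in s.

Write s(x) = ax² + bx + c; the 3 given values yield a linear system in the 3 coefficients.
Solving, s(x) = 2x² - 5x + 3.
The coefficient of x is -5.

-5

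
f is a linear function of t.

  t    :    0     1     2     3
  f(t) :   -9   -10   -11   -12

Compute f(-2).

-7

Write f(t) = at + b; the 4 given values yield a linear system in the 2 coefficients.
Solving, f(t) = -t - 9.
Then f(-2) = -7.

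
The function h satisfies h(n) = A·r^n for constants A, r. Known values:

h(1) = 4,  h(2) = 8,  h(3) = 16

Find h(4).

Consecutive ratio: 8/4 = 2, and 16/8 = 2, so r = 2.
Then A·2^1 = 4 gives A = 2, and h(n) = 2·2^n.
h(4) = 2·2^4 = 32.

32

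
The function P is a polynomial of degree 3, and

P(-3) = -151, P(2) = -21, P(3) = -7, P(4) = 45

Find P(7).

609

Write P(t) = at³ + bt² + ct + d; the 4 given values yield a linear system in the 4 coefficients.
Solving, P(t) = 3t³ - 8t² - 3t - 7.
Then P(7) = 609.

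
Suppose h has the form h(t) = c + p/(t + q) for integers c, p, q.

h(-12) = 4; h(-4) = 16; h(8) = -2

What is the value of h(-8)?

6

(h(t) − c)(t + q) = p for each data point; the three points give a linear system in c and q, then p follows.
Solving: c = 1, q = 2, p = -30, so h(t) = 1 − 30/(t + 2).
Then h(-8) = 1 − 30/(-6) = 6.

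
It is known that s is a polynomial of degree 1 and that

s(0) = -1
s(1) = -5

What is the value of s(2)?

Write s(k) = ak + b; the 2 given values yield a linear system in the 2 coefficients.
Solving, s(k) = -4k - 1.
Then s(2) = -9.

-9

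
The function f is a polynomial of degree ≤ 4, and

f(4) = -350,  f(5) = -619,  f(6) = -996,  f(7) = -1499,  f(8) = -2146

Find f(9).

-2955

First differences: -269, -377, -503, -647. Second differences: -108, -126, -144. Third differences: -18, -18.
Level-3 differences are constant, so f has degree 3.
Fitting a degree-3 polynomial gives f(n) = -3n³ - 9n² - 5n + 6.
Then f(9) = -2955.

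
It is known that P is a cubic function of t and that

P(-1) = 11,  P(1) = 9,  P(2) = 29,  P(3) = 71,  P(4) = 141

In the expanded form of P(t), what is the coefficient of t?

Write P(t) = at³ + bt² + ct + d; the 5 given values yield a linear system in the 4 coefficients.
Solving, P(t) = t³ + 5t² - 2t + 5.
The coefficient of t is -2.

-2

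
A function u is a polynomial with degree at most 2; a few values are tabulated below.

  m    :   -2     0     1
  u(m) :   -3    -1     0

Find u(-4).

-5

Write u(m) = am² + bm + c; the 3 given values yield a linear system in the 3 coefficients.
Solving, the leading coefficient vanishes, and u(m) = m - 1.
Then u(-4) = -5.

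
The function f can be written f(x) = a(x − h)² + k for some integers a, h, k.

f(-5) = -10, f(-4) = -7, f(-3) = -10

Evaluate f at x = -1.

-34

First differences 3, -3; second difference -6 = 2a, so a = -3.
Expanding, the x-coefficient is −2ah = 6h; matching it to the data gives h = -4, and then k = -7.
So f(x) = -3(x + 4)² − 7.
f(-1) = -3·3² − 7 = -34.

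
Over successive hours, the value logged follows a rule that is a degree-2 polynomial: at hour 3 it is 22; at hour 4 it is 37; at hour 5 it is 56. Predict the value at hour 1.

Write the value at x as T(x).
Write T(x) = ax² + bx + c; the 3 given values yield a linear system in the 3 coefficients.
Solving, T(x) = 2x² + x + 1.
Then T(1) = 4.

4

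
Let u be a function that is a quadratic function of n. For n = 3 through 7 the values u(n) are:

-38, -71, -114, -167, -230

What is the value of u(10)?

-479

First differences: -33, -43, -53, -63. Second differences: -10, -10, -10.
Level-2 differences are constant, so u has degree 2.
Fitting a degree-2 polynomial gives u(n) = -5n² + 2n + 1.
Then u(10) = -479.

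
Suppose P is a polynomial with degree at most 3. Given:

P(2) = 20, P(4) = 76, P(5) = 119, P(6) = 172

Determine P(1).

7

Write P(n) = an³ + bn² + cn + d; the 4 given values yield a linear system in the 4 coefficients.
Solving, the leading coefficient vanishes, and P(n) = 5n² - 2n + 4.
Then P(1) = 7.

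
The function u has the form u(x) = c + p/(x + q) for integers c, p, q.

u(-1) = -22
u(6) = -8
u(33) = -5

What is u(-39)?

-3

(u(x) − c)(x + q) = p for each data point; the three points give a linear system in c and q, then p follows.
Solving: c = -4, q = 3, p = -36, so u(x) = -4 − 36/(x + 3).
Then u(-39) = -4 − 36/(-36) = -3.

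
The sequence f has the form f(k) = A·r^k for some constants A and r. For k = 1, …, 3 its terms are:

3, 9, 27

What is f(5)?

243

Consecutive ratio: 9/3 = 3, and 27/9 = 3, so r = 3.
Then A·3^1 = 3 gives A = 1, and f(k) = 1·3^k.
f(5) = 1·3^5 = 243.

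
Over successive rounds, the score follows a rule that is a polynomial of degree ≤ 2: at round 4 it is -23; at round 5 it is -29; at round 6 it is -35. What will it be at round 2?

Write the value at x as s(x).
Write s(x) = ax² + bx + c; the 3 given values yield a linear system in the 3 coefficients.
Solving, the leading coefficient vanishes, and s(x) = -6x + 1.
Then s(2) = -11.

-11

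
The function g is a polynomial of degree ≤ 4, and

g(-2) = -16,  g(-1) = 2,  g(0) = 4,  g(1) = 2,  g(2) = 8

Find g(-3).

First differences: 18, 2, -2, 6. Second differences: -16, -4, 8. Third differences: 12, 12.
Level-3 differences are constant, so g has degree 3.
Fitting a degree-3 polynomial gives g(k) = 2k³ - 2k² - 2k + 4.
Then g(-3) = -62.

-62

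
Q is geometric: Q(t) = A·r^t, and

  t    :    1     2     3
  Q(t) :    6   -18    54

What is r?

Consecutive ratio: -18/6 = -3, and 54/(-18) = -3, so r = -3.
Then A·(-3)^1 = 6 gives A = -2, and Q(t) = -2·(-3)^t.

-3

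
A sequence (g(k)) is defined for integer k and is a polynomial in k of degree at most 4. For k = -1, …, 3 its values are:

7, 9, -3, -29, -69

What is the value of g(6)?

-273

First differences: 2, -12, -26, -40. Second differences: -14, -14, -14.
Level-2 differences are constant, so g has degree 2.
Fitting a degree-2 polynomial gives g(k) = -7k² - 5k + 9.
Then g(6) = -273.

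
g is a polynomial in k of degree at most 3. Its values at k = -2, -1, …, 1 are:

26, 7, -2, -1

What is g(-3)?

First differences: -19, -9, 1. Second differences: 10, 10.
Level-2 differences are constant, so g has degree 2.
Fitting a degree-2 polynomial gives g(k) = 5k² - 4k - 2.
Then g(-3) = 55.

55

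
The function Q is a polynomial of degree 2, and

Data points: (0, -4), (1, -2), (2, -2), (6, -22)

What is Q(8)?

-44

Write Q(n) = an² + bn + c; the 4 given values yield a linear system in the 3 coefficients.
Solving, Q(n) = -n² + 3n - 4.
Then Q(8) = -44.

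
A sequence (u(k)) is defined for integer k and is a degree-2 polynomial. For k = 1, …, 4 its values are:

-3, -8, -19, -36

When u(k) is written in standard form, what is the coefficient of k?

4

First differences: -5, -11, -17. Second differences: -6, -6.
Level-2 differences are constant, so u has degree 2.
Fitting a degree-2 polynomial gives u(k) = -3k² + 4k - 4.
The coefficient of k is 4.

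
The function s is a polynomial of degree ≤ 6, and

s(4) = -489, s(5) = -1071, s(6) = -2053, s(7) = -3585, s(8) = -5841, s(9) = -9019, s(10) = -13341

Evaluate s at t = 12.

First differences: -582, -982, -1532, -2256, -3178, -4322. Second differences: -400, -550, -724, -922, -1144. Third differences: -150, -174, -198, -222. Fourth differences: -24, -24, -24.
Level-4 differences are constant, so s has degree 4.
Fitting a degree-4 polynomial gives s(t) = -t^4 - 3t³ - 4t² + 6t - 1.
Then s(12) = -26425.

-26425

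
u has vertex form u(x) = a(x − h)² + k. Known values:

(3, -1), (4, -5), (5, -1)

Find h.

First differences -4, 4; second difference 8 = 2a, so a = 4.
Expanding, the x-coefficient is −2ah = -8h; matching it to the data gives h = 4, and then k = -5.
So u(x) = 4(x − 4)² − 5.
Hence h = 4.

4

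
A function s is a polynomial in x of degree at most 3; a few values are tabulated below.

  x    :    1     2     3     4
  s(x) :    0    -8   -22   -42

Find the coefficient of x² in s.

Write s(x) = ax³ + bx² + cx + d; the 4 given values yield a linear system in the 4 coefficients.
Solving, the leading coefficient vanishes, and s(x) = -3x² + x + 2.
The coefficient of x² is -3.

-3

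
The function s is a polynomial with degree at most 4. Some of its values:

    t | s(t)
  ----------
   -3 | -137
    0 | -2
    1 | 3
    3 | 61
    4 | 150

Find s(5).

303

Write s(t) = at^4 + bt³ + ct² + dt + e; the 5 given values yield a linear system in the 5 coefficients.
Solving, the leading coefficient vanishes, and s(t) = 3t³ - 4t² + 6t - 2.
Then s(5) = 303.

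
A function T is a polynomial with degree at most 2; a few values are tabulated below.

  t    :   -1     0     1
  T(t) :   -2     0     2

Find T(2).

4

First differences: 2, 2.
Level-1 differences are constant, so T has degree 1.
Extending the table by one column gives the next first difference 2, so T(2) = 2 + 2 = 4.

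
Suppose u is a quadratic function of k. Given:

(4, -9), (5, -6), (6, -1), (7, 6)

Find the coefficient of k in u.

First differences: 3, 5, 7. Second differences: 2, 2.
Level-2 differences are constant, so u has degree 2.
Fitting a degree-2 polynomial gives u(k) = k² - 6k - 1.
The coefficient of k is -6.

-6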